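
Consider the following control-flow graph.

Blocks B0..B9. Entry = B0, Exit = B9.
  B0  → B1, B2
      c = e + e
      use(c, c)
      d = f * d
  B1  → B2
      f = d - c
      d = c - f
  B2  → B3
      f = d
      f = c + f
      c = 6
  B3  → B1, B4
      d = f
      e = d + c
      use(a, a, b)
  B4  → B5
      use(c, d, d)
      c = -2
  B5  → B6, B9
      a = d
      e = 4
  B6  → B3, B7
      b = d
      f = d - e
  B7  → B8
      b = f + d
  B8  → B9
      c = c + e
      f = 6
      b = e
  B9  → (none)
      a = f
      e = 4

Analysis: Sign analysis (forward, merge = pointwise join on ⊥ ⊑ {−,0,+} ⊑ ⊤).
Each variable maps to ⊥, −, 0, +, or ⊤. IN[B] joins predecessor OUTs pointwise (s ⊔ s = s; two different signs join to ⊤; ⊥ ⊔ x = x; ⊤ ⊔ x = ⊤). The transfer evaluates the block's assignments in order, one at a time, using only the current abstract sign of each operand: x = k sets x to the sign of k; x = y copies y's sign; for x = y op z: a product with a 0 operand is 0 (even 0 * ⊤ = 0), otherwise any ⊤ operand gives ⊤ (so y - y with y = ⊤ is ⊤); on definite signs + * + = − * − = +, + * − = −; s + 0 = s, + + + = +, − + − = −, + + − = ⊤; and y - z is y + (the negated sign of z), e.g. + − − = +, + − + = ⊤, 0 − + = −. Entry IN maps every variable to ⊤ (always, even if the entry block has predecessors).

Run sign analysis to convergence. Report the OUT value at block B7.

Answer: {a: ⊤, b: ⊤, c: -, d: ⊤, e: +, f: ⊤}

Trace:
Per-block solution:
  B0:  IN=(all ⊤)  OUT=(all ⊤)
  B1:  IN=(all ⊤)  OUT=(all ⊤)
  B2:  IN=(all ⊤)  OUT={c:+; rest ⊤}
  B3:  IN=(all ⊤)  OUT=(all ⊤)
  B4:  IN=(all ⊤)  OUT={c:-; rest ⊤}
  B5:  IN={c:-; rest ⊤}  OUT={c:-, e:+; rest ⊤}
  B6:  IN={c:-, e:+; rest ⊤}  OUT={c:-, e:+; rest ⊤}
  B7:  IN={c:-, e:+; rest ⊤}  OUT={c:-, e:+; rest ⊤}
  B8:  IN={c:-, e:+; rest ⊤}  OUT={b:+, e:+, f:+; rest ⊤}
  B9:  IN={e:+; rest ⊤}  OUT={e:+; rest ⊤}

Merge at B7: IN[B7] = OUT[B6] = {a: ⊤, b: ⊤, c: -, d: ⊤, e: +, f: ⊤}
Applying B7's transfer function to that IN value gives OUT[B7] (row B7 above).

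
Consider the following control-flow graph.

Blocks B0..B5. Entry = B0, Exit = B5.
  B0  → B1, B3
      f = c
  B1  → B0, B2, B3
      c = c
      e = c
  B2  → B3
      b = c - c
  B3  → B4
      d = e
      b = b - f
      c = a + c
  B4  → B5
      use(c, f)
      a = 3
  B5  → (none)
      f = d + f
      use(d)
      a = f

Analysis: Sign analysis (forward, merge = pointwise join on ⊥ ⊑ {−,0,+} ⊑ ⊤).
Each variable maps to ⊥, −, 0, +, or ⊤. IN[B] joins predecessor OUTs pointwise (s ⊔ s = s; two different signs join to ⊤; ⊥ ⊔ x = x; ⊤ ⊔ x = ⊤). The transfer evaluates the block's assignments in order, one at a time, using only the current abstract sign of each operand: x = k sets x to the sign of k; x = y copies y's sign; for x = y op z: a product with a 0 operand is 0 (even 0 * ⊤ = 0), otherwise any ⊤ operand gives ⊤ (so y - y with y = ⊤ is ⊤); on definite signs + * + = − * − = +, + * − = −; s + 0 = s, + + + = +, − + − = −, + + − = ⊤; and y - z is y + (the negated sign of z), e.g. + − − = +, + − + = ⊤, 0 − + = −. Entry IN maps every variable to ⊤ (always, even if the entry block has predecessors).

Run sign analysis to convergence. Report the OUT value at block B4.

Answer: {a: +, b: ⊤, c: ⊤, d: ⊤, e: ⊤, f: ⊤}

Working:
Converged values:
  B0:   IN=(all ⊤)   OUT=(all ⊤)
  B1:   IN=(all ⊤)   OUT=(all ⊤)
  B2:   IN=(all ⊤)   OUT=(all ⊤)
  B3:   IN=(all ⊤)   OUT=(all ⊤)
  B4:   IN=(all ⊤)   OUT={a:+; rest ⊤}
  B5:   IN={a:+; rest ⊤}   OUT=(all ⊤)

Merge at B4: IN[B4] = OUT[B3] = {a: ⊤, b: ⊤, c: ⊤, d: ⊤, e: ⊤, f: ⊤}
Applying B4's transfer function to that IN value gives OUT[B4] (row B4 above).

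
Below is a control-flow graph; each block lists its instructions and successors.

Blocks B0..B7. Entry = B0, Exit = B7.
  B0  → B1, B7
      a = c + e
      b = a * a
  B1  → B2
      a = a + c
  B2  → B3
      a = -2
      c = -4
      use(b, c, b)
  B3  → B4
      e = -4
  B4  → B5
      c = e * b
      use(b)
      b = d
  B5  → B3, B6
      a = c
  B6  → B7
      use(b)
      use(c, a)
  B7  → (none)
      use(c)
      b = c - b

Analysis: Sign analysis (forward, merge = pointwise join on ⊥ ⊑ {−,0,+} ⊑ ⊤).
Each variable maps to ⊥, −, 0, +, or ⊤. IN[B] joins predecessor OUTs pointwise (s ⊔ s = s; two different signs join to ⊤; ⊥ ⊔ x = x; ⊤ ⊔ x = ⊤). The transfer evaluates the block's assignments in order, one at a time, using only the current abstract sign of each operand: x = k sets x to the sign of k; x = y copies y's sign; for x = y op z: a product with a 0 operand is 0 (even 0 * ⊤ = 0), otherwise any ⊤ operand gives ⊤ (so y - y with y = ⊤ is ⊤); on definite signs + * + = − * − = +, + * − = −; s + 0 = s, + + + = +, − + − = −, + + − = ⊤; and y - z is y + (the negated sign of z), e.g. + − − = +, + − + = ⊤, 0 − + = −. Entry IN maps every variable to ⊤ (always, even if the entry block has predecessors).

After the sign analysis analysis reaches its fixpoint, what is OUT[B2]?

Answer: {a: -, b: ⊤, c: -, d: ⊤, e: ⊤, f: ⊤}

Derivation:
Converged values:
  B0:   IN=(all ⊤)   OUT=(all ⊤)
  B1:   IN=(all ⊤)   OUT=(all ⊤)
  B2:   IN=(all ⊤)   OUT={a:-, c:-; rest ⊤}
  B3:   IN=(all ⊤)   OUT={e:-; rest ⊤}
  B4:   IN={e:-; rest ⊤}   OUT={e:-; rest ⊤}
  B5:   IN={e:-; rest ⊤}   OUT={e:-; rest ⊤}
  B6:   IN={e:-; rest ⊤}   OUT={e:-; rest ⊤}
  B7:   IN=(all ⊤)   OUT=(all ⊤)

Merge at B2: IN[B2] = OUT[B1] = {a: ⊤, b: ⊤, c: ⊤, d: ⊤, e: ⊤, f: ⊤}
Applying B2's transfer function to that IN value gives OUT[B2] (row B2 above).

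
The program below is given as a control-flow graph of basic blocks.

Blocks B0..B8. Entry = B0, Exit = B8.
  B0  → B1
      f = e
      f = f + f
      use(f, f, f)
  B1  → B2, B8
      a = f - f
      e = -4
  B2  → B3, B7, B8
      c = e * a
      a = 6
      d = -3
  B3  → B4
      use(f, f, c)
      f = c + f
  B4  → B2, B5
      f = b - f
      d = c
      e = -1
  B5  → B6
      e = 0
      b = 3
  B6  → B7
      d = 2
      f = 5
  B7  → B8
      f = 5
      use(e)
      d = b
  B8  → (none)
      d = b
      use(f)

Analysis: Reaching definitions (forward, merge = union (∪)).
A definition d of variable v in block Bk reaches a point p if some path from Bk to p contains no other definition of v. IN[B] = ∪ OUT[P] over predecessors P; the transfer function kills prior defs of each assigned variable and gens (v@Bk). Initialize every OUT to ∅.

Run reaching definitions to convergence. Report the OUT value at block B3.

Per-block solution:
  B0:   IN={}   OUT={f@B0}
  B1:   IN={f@B0}   OUT={a@B1, e@B1, f@B0}
  B2:   IN={a@B1, a@B2, c@B2, d@B4, e@B1, e@B4, f@B0, f@B4}   OUT={a@B2, c@B2, d@B2, e@B1, e@B4, f@B0, f@B4}
  B3:   IN={a@B2, c@B2, d@B2, e@B1, e@B4, f@B0, f@B4}   OUT={a@B2, c@B2, d@B2, e@B1, e@B4, f@B3}
  B4:   IN={a@B2, c@B2, d@B2, e@B1, e@B4, f@B3}   OUT={a@B2, c@B2, d@B4, e@B4, f@B4}
  B5:   IN={a@B2, c@B2, d@B4, e@B4, f@B4}   OUT={a@B2, b@B5, c@B2, d@B4, e@B5, f@B4}
  B6:   IN={a@B2, b@B5, c@B2, d@B4, e@B5, f@B4}   OUT={a@B2, b@B5, c@B2, d@B6, e@B5, f@B6}
  B7:   IN={a@B2, b@B5, c@B2, d@B2, d@B6, e@B1, e@B4, e@B5, f@B0, f@B4, f@B6}   OUT={a@B2, b@B5, c@B2, d@B7, e@B1, e@B4, e@B5, f@B7}
  B8:   IN={a@B1, a@B2, b@B5, c@B2, d@B2, d@B7, e@B1, e@B4, e@B5, f@B0, f@B4, f@B7}   OUT={a@B1, a@B2, b@B5, c@B2, d@B8, e@B1, e@B4, e@B5, f@B0, f@B4, f@B7}

Merge at B3: IN[B3] = OUT[B2] = {a@B2, c@B2, d@B2, e@B1, e@B4, f@B0, f@B4}
Applying B3's transfer function to that IN value gives OUT[B3] (row B3 above).

Answer: {a@B2, c@B2, d@B2, e@B1, e@B4, f@B3}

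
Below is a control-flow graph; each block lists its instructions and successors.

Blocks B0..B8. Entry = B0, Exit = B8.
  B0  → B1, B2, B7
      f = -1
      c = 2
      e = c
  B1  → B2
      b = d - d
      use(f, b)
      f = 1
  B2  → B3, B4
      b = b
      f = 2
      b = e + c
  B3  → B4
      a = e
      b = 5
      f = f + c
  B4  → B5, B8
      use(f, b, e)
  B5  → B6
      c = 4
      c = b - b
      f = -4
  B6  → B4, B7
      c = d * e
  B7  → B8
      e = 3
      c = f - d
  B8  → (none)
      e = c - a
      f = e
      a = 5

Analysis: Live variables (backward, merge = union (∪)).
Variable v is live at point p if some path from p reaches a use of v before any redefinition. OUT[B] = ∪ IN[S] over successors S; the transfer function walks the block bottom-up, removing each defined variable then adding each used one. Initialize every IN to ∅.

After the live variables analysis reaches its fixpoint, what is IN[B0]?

Answer: {a, b, d}

Derivation:
Per-block solution:
  B0: | IN={a, b, d} | OUT={a, b, c, d, e, f}
  B1: | IN={a, c, d, e, f} | OUT={a, b, c, d, e}
  B2: | IN={a, b, c, d, e} | OUT={a, b, c, d, e, f}
  B3: | IN={c, d, e, f} | OUT={a, b, c, d, e, f}
  B4: | IN={a, b, c, d, e, f} | OUT={a, b, c, d, e}
  B5: | IN={a, b, d, e} | OUT={a, b, d, e, f}
  B6: | IN={a, b, d, e, f} | OUT={a, b, c, d, e, f}
  B7: | IN={a, d, f} | OUT={a, c}
  B8: | IN={a, c} | OUT={}

Merge at B0: OUT[B0] = IN[B1] ⊔ IN[B2] ⊔ IN[B7] = {a, b, c, d, e, f}
Applying B0's transfer function to that OUT value gives IN[B0] (row B0 above).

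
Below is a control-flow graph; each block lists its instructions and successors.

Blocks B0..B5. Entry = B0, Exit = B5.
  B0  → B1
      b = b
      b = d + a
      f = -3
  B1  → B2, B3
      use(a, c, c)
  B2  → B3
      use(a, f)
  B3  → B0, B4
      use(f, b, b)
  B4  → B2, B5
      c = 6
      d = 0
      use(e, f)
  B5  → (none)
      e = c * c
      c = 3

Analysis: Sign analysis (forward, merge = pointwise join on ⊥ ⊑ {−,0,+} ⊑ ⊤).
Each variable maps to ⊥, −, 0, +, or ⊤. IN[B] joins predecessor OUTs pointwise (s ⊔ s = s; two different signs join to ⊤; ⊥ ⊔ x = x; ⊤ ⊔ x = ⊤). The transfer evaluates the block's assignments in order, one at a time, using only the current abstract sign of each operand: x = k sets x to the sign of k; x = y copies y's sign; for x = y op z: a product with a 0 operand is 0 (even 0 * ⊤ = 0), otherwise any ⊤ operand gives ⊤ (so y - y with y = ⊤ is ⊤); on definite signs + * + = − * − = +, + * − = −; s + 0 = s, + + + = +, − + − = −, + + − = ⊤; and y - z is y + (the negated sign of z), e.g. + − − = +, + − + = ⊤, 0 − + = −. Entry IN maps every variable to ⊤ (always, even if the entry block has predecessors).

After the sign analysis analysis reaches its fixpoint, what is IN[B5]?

Converged values:
  B0:   IN=(all ⊤)   OUT={f:-; rest ⊤}
  B1:   IN={f:-; rest ⊤}   OUT={f:-; rest ⊤}
  B2:   IN={f:-; rest ⊤}   OUT={f:-; rest ⊤}
  B3:   IN={f:-; rest ⊤}   OUT={f:-; rest ⊤}
  B4:   IN={f:-; rest ⊤}   OUT={c:+, d:0, f:-; rest ⊤}
  B5:   IN={c:+, d:0, f:-; rest ⊤}   OUT={c:+, d:0, e:+, f:-; rest ⊤}

Merge at B5: IN[B5] = OUT[B4] = {a: ⊤, b: ⊤, c: +, d: 0, e: ⊤, f: -}

Answer: {a: ⊤, b: ⊤, c: +, d: 0, e: ⊤, f: -}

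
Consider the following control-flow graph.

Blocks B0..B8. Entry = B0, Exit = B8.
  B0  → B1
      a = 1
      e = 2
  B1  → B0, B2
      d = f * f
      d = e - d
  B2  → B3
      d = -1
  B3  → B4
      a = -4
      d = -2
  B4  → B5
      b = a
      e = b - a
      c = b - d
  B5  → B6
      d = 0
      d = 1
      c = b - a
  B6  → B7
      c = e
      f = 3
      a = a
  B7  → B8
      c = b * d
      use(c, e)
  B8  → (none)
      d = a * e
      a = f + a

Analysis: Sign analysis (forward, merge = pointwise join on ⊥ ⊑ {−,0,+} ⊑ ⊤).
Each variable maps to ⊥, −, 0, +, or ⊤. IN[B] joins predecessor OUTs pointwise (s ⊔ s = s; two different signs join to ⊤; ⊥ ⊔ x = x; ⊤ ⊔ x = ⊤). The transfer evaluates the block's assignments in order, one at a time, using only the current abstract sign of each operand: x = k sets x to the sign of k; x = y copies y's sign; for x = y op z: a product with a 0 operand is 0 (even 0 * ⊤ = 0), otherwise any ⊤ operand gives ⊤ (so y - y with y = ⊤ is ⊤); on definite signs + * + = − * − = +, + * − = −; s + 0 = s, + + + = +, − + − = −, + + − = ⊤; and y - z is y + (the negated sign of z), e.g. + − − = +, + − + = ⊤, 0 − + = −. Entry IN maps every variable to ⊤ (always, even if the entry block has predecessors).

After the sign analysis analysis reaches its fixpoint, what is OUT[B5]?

Answer: {a: -, b: -, c: ⊤, d: +, e: ⊤, f: ⊤}

Working:
Fixpoint table:
  B0:   IN=(all ⊤)   OUT={a:+, e:+; rest ⊤}
  B1:   IN={a:+, e:+; rest ⊤}   OUT={a:+, e:+; rest ⊤}
  B2:   IN={a:+, e:+; rest ⊤}   OUT={a:+, d:-, e:+; rest ⊤}
  B3:   IN={a:+, d:-, e:+; rest ⊤}   OUT={a:-, d:-, e:+; rest ⊤}
  B4:   IN={a:-, d:-, e:+; rest ⊤}   OUT={a:-, b:-, d:-; rest ⊤}
  B5:   IN={a:-, b:-, d:-; rest ⊤}   OUT={a:-, b:-, d:+; rest ⊤}
  B6:   IN={a:-, b:-, d:+; rest ⊤}   OUT={a:-, b:-, d:+, f:+; rest ⊤}
  B7:   IN={a:-, b:-, d:+, f:+; rest ⊤}   OUT={a:-, b:-, c:-, d:+, f:+; rest ⊤}
  B8:   IN={a:-, b:-, c:-, d:+, f:+; rest ⊤}   OUT={b:-, c:-, f:+; rest ⊤}

Merge at B5: IN[B5] = OUT[B4] = {a: -, b: -, c: ⊤, d: -, e: ⊤, f: ⊤}
Applying B5's transfer function to that IN value gives OUT[B5] (row B5 above).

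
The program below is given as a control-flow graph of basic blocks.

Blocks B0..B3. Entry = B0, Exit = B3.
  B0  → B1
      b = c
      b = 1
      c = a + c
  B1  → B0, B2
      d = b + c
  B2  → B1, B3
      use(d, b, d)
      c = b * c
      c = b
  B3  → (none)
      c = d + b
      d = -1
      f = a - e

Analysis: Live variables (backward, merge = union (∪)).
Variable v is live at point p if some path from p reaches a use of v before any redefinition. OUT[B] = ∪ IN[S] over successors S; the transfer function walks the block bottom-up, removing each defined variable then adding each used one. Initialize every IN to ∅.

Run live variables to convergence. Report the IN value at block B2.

Answer: {a, b, c, d, e}

Working:
Fixpoint table:
  B0:  IN={a, c, e}  OUT={a, b, c, e}
  B1:  IN={a, b, c, e}  OUT={a, b, c, d, e}
  B2:  IN={a, b, c, d, e}  OUT={a, b, c, d, e}
  B3:  IN={a, b, d, e}  OUT={}

Merge at B2: OUT[B2] = IN[B1] ⊔ IN[B3] = {a, b, c, d, e}
Applying B2's transfer function to that OUT value gives IN[B2] (row B2 above).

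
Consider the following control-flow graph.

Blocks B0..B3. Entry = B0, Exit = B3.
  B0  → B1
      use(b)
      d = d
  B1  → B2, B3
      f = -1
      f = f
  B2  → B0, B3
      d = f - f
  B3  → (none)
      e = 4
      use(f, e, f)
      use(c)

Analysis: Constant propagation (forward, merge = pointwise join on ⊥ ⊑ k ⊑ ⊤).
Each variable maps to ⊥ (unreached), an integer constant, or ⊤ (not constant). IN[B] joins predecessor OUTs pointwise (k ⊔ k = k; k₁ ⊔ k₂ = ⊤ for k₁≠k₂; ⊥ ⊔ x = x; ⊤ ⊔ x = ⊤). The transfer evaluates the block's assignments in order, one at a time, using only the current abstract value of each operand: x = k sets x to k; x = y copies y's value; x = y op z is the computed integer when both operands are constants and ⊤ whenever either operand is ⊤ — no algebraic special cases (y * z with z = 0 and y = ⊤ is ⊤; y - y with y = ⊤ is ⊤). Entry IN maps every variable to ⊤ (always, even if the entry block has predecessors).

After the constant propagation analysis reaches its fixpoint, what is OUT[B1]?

Per-block solution:
  B0: | IN=(all ⊤) | OUT=(all ⊤)
  B1: | IN=(all ⊤) | OUT={f:-1; rest ⊤}
  B2: | IN={f:-1; rest ⊤} | OUT={d:0, f:-1; rest ⊤}
  B3: | IN={f:-1; rest ⊤} | OUT={e:4, f:-1; rest ⊤}

Merge at B1: IN[B1] = OUT[B0] = {a: ⊤, b: ⊤, c: ⊤, d: ⊤, e: ⊤, f: ⊤}
Applying B1's transfer function to that IN value gives OUT[B1] (row B1 above).

Answer: {a: ⊤, b: ⊤, c: ⊤, d: ⊤, e: ⊤, f: -1}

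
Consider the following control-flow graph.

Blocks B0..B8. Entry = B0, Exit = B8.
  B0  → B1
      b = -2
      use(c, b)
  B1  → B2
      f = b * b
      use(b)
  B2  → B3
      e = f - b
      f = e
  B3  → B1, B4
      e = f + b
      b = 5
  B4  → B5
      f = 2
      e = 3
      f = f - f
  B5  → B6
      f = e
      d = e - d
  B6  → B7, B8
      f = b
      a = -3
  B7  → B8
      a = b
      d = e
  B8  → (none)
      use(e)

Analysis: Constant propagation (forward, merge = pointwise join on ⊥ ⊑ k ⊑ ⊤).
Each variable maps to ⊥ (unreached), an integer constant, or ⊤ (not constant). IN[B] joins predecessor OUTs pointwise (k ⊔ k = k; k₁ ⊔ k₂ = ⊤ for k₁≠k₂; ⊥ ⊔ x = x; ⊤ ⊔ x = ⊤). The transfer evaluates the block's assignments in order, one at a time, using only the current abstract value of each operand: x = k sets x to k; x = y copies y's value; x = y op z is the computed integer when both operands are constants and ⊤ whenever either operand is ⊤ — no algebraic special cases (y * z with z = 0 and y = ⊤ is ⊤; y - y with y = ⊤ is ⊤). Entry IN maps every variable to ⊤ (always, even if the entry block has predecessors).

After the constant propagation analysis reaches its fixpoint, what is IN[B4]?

Answer: {a: ⊤, b: 5, c: ⊤, d: ⊤, e: ⊤, f: ⊤}

Trace:
Converged values:
  B0:  IN=(all ⊤)  OUT={b:-2; rest ⊤}
  B1:  IN=(all ⊤)  OUT=(all ⊤)
  B2:  IN=(all ⊤)  OUT=(all ⊤)
  B3:  IN=(all ⊤)  OUT={b:5; rest ⊤}
  B4:  IN={b:5; rest ⊤}  OUT={b:5, e:3, f:0; rest ⊤}
  B5:  IN={b:5, e:3, f:0; rest ⊤}  OUT={b:5, e:3, f:3; rest ⊤}
  B6:  IN={b:5, e:3, f:3; rest ⊤}  OUT={a:-3, b:5, e:3, f:5; rest ⊤}
  B7:  IN={a:-3, b:5, e:3, f:5; rest ⊤}  OUT={a:5, b:5, d:3, e:3, f:5; rest ⊤}
  B8:  IN={b:5, e:3, f:5; rest ⊤}  OUT={b:5, e:3, f:5; rest ⊤}

Merge at B4: IN[B4] = OUT[B3] = {a: ⊤, b: 5, c: ⊤, d: ⊤, e: ⊤, f: ⊤}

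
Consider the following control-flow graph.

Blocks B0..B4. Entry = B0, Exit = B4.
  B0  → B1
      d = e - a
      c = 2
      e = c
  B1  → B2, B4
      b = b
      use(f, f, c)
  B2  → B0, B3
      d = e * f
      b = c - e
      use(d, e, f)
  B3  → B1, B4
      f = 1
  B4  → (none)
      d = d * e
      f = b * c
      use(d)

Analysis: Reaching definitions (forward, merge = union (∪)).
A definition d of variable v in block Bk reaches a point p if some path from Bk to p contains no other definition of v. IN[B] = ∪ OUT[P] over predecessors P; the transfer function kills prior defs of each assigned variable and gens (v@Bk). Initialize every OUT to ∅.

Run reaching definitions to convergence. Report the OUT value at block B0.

Answer: {b@B2, c@B0, d@B0, e@B0, f@B3}

Trace:
Converged values:
  B0: | IN={b@B2, c@B0, d@B2, e@B0, f@B3} | OUT={b@B2, c@B0, d@B0, e@B0, f@B3}
  B1: | IN={b@B2, c@B0, d@B0, d@B2, e@B0, f@B3} | OUT={b@B1, c@B0, d@B0, d@B2, e@B0, f@B3}
  B2: | IN={b@B1, c@B0, d@B0, d@B2, e@B0, f@B3} | OUT={b@B2, c@B0, d@B2, e@B0, f@B3}
  B3: | IN={b@B2, c@B0, d@B2, e@B0, f@B3} | OUT={b@B2, c@B0, d@B2, e@B0, f@B3}
  B4: | IN={b@B1, b@B2, c@B0, d@B0, d@B2, e@B0, f@B3} | OUT={b@B1, b@B2, c@B0, d@B4, e@B0, f@B4}

Merge at B0 (entry node, so the boundary value {} is joined with the incoming edge(s)): IN[B0] = {} ⊔ OUT[B2] = {b@B2, c@B0, d@B2, e@B0, f@B3}
Applying B0's transfer function to that IN value gives OUT[B0] (row B0 above).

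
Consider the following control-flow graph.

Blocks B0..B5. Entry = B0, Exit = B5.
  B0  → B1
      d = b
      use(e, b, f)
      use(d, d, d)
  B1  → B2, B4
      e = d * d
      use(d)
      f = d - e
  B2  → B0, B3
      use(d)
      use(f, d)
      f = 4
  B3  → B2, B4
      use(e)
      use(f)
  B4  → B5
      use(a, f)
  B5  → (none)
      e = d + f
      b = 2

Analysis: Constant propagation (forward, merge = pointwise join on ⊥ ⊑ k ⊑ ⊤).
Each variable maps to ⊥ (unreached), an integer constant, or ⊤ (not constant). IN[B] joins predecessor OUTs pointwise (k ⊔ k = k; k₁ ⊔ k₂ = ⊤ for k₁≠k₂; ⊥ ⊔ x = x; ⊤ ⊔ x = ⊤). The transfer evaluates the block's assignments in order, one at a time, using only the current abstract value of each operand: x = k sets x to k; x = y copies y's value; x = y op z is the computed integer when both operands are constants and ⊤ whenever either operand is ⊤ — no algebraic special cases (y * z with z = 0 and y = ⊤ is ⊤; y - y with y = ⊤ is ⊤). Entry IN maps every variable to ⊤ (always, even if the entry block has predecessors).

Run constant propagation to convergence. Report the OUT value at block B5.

Per-block solution:
  B0: | IN=(all ⊤) | OUT=(all ⊤)
  B1: | IN=(all ⊤) | OUT=(all ⊤)
  B2: | IN=(all ⊤) | OUT={f:4; rest ⊤}
  B3: | IN={f:4; rest ⊤} | OUT={f:4; rest ⊤}
  B4: | IN=(all ⊤) | OUT=(all ⊤)
  B5: | IN=(all ⊤) | OUT={b:2; rest ⊤}

Merge at B5: IN[B5] = OUT[B4] = {a: ⊤, b: ⊤, c: ⊤, d: ⊤, e: ⊤, f: ⊤}
Applying B5's transfer function to that IN value gives OUT[B5] (row B5 above).

Answer: {a: ⊤, b: 2, c: ⊤, d: ⊤, e: ⊤, f: ⊤}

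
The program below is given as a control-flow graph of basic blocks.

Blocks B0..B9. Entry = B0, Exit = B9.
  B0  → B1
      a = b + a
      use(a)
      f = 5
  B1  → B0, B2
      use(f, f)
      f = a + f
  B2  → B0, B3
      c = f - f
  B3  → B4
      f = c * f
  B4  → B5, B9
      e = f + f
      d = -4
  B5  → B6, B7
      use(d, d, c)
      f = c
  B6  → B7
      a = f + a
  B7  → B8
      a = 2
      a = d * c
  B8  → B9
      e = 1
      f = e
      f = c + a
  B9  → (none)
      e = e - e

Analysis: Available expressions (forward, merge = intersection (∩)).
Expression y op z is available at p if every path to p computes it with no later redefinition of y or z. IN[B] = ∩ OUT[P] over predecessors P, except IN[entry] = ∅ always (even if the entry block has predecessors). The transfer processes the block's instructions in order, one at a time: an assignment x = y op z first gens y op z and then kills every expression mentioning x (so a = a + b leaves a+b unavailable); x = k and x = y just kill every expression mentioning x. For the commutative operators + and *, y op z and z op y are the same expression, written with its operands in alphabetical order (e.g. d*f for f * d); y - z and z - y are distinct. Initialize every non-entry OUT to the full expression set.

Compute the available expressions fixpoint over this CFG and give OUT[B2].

Answer: {f-f}

Trace:
Fixpoint table:
  B0: | IN={} | OUT={}
  B1: | IN={} | OUT={}
  B2: | IN={} | OUT={f-f}
  B3: | IN={f-f} | OUT={}
  B4: | IN={} | OUT={f+f}
  B5: | IN={f+f} | OUT={}
  B6: | IN={} | OUT={}
  B7: | IN={} | OUT={c*d}
  B8: | IN={c*d} | OUT={a+c, c*d}
  B9: | IN={} | OUT={}

Merge at B2: IN[B2] = OUT[B1] = {}
Applying B2's transfer function to that IN value gives OUT[B2] (row B2 above).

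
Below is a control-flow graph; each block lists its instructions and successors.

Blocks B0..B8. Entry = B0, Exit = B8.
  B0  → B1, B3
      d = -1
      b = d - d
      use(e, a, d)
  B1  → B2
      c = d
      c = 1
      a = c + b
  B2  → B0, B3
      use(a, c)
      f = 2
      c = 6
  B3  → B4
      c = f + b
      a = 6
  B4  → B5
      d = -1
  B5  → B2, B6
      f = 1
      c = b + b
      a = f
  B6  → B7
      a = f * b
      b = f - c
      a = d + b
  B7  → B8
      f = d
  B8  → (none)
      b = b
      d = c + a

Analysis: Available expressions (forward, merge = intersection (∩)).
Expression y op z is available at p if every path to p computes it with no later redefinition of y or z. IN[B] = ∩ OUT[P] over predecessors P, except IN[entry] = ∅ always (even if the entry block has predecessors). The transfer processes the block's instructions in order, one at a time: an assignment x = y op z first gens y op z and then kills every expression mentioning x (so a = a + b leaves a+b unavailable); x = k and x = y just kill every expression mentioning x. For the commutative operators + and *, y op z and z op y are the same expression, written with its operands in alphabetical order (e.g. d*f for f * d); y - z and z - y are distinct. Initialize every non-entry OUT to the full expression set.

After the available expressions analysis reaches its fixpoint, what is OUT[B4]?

Answer: {b+f}

Derivation:
Per-block solution:
  B0: | IN={} | OUT={d-d}
  B1: | IN={d-d} | OUT={b+c, d-d}
  B2: | IN={} | OUT={}
  B3: | IN={} | OUT={b+f}
  B4: | IN={b+f} | OUT={b+f}
  B5: | IN={b+f} | OUT={b+b}
  B6: | IN={b+b} | OUT={b+d, f-c}
  B7: | IN={b+d, f-c} | OUT={b+d}
  B8: | IN={b+d} | OUT={a+c}

Merge at B4: IN[B4] = OUT[B3] = {b+f}
Applying B4's transfer function to that IN value gives OUT[B4] (row B4 above).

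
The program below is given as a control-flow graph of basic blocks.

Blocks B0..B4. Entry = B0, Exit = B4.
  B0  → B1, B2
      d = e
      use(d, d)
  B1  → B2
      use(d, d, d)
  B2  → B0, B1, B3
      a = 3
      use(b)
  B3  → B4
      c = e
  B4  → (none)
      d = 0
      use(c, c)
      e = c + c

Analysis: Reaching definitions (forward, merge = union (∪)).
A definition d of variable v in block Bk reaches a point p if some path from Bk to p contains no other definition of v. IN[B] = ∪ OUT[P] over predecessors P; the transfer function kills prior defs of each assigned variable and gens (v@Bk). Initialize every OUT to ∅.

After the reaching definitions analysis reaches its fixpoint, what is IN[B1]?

Answer: {a@B2, d@B0}

Derivation:
Per-block solution:
  B0:   IN={a@B2, d@B0}   OUT={a@B2, d@B0}
  B1:   IN={a@B2, d@B0}   OUT={a@B2, d@B0}
  B2:   IN={a@B2, d@B0}   OUT={a@B2, d@B0}
  B3:   IN={a@B2, d@B0}   OUT={a@B2, c@B3, d@B0}
  B4:   IN={a@B2, c@B3, d@B0}   OUT={a@B2, c@B3, d@B4, e@B4}

Merge at B1: IN[B1] = OUT[B0] ⊔ OUT[B2] = {a@B2, d@B0}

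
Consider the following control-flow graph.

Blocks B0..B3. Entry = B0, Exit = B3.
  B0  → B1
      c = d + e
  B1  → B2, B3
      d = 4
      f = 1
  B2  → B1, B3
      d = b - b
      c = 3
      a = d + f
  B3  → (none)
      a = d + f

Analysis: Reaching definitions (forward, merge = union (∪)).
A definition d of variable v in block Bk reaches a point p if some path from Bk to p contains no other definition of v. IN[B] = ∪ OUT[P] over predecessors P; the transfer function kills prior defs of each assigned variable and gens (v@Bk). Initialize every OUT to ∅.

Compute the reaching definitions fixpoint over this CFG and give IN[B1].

Converged values:
  B0:  IN={}  OUT={c@B0}
  B1:  IN={a@B2, c@B0, c@B2, d@B2, f@B1}  OUT={a@B2, c@B0, c@B2, d@B1, f@B1}
  B2:  IN={a@B2, c@B0, c@B2, d@B1, f@B1}  OUT={a@B2, c@B2, d@B2, f@B1}
  B3:  IN={a@B2, c@B0, c@B2, d@B1, d@B2, f@B1}  OUT={a@B3, c@B0, c@B2, d@B1, d@B2, f@B1}

Merge at B1: IN[B1] = OUT[B0] ⊔ OUT[B2] = {a@B2, c@B0, c@B2, d@B2, f@B1}

Answer: {a@B2, c@B0, c@B2, d@B2, f@B1}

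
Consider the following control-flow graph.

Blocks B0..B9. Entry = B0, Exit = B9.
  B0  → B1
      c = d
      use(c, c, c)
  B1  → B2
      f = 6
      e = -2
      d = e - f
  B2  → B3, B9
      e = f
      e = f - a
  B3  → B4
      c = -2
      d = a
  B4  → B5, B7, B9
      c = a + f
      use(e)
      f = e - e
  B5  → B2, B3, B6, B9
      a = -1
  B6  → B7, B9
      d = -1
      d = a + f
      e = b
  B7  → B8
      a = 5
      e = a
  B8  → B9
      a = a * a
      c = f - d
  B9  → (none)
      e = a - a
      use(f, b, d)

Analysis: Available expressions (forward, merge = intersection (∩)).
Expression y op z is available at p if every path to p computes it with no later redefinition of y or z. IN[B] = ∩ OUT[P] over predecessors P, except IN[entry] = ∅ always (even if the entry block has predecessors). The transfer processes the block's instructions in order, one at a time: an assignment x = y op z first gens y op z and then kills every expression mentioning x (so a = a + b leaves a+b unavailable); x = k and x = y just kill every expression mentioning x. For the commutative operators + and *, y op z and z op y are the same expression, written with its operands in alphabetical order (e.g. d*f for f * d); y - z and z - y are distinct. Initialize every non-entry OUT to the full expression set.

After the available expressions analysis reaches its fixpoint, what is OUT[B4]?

Answer: {e-e}

Derivation:
Fixpoint table:
  B0:  IN={}  OUT={}
  B1:  IN={}  OUT={e-f}
  B2:  IN={}  OUT={f-a}
  B3:  IN={}  OUT={}
  B4:  IN={}  OUT={e-e}
  B5:  IN={e-e}  OUT={e-e}
  B6:  IN={e-e}  OUT={a+f}
  B7:  IN={}  OUT={}
  B8:  IN={}  OUT={f-d}
  B9:  IN={}  OUT={a-a}

Merge at B4: IN[B4] = OUT[B3] = {}
Applying B4's transfer function to that IN value gives OUT[B4] (row B4 above).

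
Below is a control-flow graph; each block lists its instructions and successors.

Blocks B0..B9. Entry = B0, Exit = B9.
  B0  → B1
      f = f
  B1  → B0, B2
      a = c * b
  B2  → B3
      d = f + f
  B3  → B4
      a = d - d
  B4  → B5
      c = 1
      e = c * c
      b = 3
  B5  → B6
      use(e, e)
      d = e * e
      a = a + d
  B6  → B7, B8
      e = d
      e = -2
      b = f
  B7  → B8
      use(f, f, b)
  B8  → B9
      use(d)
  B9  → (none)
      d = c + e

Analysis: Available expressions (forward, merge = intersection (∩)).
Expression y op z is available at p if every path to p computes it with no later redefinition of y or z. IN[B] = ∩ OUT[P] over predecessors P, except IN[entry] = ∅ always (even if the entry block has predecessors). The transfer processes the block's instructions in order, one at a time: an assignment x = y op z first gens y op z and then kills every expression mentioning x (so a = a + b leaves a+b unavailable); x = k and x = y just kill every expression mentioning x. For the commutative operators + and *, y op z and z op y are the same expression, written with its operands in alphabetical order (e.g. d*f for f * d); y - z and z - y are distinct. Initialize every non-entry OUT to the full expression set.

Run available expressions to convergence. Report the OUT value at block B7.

Answer: {c*c, f+f}

Derivation:
Fixpoint table:
  B0:  IN={}  OUT={}
  B1:  IN={}  OUT={b*c}
  B2:  IN={b*c}  OUT={b*c, f+f}
  B3:  IN={b*c, f+f}  OUT={b*c, d-d, f+f}
  B4:  IN={b*c, d-d, f+f}  OUT={c*c, d-d, f+f}
  B5:  IN={c*c, d-d, f+f}  OUT={c*c, e*e, f+f}
  B6:  IN={c*c, e*e, f+f}  OUT={c*c, f+f}
  B7:  IN={c*c, f+f}  OUT={c*c, f+f}
  B8:  IN={c*c, f+f}  OUT={c*c, f+f}
  B9:  IN={c*c, f+f}  OUT={c*c, c+e, f+f}

Merge at B7: IN[B7] = OUT[B6] = {c*c, f+f}
Applying B7's transfer function to that IN value gives OUT[B7] (row B7 above).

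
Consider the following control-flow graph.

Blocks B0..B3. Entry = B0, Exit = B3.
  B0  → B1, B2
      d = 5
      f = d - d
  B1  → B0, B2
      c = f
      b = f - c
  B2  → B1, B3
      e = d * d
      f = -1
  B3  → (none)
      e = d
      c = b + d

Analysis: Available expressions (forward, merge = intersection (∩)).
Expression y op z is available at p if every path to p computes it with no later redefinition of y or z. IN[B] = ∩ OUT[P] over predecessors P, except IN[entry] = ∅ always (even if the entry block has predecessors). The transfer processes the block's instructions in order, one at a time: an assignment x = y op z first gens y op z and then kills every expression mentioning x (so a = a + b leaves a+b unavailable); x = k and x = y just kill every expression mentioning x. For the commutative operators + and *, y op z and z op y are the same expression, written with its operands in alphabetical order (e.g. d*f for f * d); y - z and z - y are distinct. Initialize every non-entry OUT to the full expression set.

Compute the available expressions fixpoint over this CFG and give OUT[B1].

Answer: {d-d, f-c}

Trace:
Converged values:
  B0:   IN={}   OUT={d-d}
  B1:   IN={d-d}   OUT={d-d, f-c}
  B2:   IN={d-d}   OUT={d*d, d-d}
  B3:   IN={d*d, d-d}   OUT={b+d, d*d, d-d}

Merge at B1: IN[B1] = OUT[B0] ∩ OUT[B2] = {d-d}
Applying B1's transfer function to that IN value gives OUT[B1] (row B1 above).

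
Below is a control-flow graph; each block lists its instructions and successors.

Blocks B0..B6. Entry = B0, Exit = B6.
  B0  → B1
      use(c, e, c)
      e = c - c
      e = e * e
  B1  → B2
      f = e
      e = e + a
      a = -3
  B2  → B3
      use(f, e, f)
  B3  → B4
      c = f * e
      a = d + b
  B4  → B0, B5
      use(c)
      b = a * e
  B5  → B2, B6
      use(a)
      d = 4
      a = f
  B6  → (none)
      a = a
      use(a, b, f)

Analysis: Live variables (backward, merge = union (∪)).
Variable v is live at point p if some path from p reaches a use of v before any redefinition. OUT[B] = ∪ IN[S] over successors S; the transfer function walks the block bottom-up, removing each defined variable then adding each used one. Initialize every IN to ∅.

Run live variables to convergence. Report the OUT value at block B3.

Answer: {a, c, d, e, f}

Trace:
Converged values:
  B0:  IN={a, b, c, d, e}  OUT={a, b, d, e}
  B1:  IN={a, b, d, e}  OUT={b, d, e, f}
  B2:  IN={b, d, e, f}  OUT={b, d, e, f}
  B3:  IN={b, d, e, f}  OUT={a, c, d, e, f}
  B4:  IN={a, c, d, e, f}  OUT={a, b, c, d, e, f}
  B5:  IN={a, b, e, f}  OUT={a, b, d, e, f}
  B6:  IN={a, b, f}  OUT={}

Merge at B3: OUT[B3] = IN[B4] = {a, c, d, e, f}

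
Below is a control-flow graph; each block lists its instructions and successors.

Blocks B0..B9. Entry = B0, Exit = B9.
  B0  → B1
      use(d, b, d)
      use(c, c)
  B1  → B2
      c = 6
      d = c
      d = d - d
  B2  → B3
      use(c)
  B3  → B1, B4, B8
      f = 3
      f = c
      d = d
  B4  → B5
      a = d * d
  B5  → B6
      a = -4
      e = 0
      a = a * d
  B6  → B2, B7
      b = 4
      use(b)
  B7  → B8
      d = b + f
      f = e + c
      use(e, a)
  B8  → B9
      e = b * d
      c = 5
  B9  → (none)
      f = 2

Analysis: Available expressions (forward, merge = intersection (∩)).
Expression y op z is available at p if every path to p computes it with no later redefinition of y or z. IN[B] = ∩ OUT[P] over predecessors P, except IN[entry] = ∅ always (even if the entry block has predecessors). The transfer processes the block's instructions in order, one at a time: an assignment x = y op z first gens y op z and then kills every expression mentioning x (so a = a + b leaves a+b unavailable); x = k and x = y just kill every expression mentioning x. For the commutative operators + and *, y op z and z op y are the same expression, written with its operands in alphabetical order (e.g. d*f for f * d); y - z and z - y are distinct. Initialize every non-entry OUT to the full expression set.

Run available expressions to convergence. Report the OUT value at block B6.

Answer: {d*d}

Working:
Fixpoint table:
  B0:   IN={}   OUT={}
  B1:   IN={}   OUT={}
  B2:   IN={}   OUT={}
  B3:   IN={}   OUT={}
  B4:   IN={}   OUT={d*d}
  B5:   IN={d*d}   OUT={d*d}
  B6:   IN={d*d}   OUT={d*d}
  B7:   IN={d*d}   OUT={c+e}
  B8:   IN={}   OUT={b*d}
  B9:   IN={b*d}   OUT={b*d}

Merge at B6: IN[B6] = OUT[B5] = {d*d}
Applying B6's transfer function to that IN value gives OUT[B6] (row B6 above).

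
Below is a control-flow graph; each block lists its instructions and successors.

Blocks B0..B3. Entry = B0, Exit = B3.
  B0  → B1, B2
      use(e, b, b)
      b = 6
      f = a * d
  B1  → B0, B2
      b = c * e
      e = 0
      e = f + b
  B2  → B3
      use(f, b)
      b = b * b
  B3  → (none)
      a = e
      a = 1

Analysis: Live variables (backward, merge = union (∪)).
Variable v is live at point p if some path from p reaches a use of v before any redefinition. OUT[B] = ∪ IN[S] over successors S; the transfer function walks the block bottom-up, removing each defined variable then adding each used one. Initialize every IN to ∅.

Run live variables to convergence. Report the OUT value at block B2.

Per-block solution:
  B0: | IN={a, b, c, d, e} | OUT={a, b, c, d, e, f}
  B1: | IN={a, c, d, e, f} | OUT={a, b, c, d, e, f}
  B2: | IN={b, e, f} | OUT={e}
  B3: | IN={e} | OUT={}

Merge at B2: OUT[B2] = IN[B3] = {e}

Answer: {e}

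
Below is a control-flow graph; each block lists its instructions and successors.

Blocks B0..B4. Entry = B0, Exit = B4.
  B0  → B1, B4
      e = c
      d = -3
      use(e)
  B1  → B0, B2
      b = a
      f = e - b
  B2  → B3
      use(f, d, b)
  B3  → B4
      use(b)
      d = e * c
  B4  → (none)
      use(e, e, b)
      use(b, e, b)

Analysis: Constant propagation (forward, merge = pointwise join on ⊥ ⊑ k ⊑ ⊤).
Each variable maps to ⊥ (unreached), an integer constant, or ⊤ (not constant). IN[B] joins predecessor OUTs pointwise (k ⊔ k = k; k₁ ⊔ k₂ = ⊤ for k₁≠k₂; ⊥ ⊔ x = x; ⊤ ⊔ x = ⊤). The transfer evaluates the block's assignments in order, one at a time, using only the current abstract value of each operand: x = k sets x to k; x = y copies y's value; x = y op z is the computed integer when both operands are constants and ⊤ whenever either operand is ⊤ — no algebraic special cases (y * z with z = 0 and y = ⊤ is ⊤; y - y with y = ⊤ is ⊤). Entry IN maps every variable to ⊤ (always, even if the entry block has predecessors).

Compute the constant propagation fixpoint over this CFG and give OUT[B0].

Answer: {a: ⊤, b: ⊤, c: ⊤, d: -3, e: ⊤, f: ⊤}

Working:
Converged values:
  B0:   IN=(all ⊤)   OUT={d:-3; rest ⊤}
  B1:   IN={d:-3; rest ⊤}   OUT={d:-3; rest ⊤}
  B2:   IN={d:-3; rest ⊤}   OUT={d:-3; rest ⊤}
  B3:   IN={d:-3; rest ⊤}   OUT=(all ⊤)
  B4:   IN=(all ⊤)   OUT=(all ⊤)

Merge at B0 (entry node, so the boundary value (all ⊤) is joined with the incoming edge(s)): IN[B0] = (all ⊤) ⊔ OUT[B1] = {a: ⊤, b: ⊤, c: ⊤, d: ⊤, e: ⊤, f: ⊤}
Applying B0's transfer function to that IN value gives OUT[B0] (row B0 above).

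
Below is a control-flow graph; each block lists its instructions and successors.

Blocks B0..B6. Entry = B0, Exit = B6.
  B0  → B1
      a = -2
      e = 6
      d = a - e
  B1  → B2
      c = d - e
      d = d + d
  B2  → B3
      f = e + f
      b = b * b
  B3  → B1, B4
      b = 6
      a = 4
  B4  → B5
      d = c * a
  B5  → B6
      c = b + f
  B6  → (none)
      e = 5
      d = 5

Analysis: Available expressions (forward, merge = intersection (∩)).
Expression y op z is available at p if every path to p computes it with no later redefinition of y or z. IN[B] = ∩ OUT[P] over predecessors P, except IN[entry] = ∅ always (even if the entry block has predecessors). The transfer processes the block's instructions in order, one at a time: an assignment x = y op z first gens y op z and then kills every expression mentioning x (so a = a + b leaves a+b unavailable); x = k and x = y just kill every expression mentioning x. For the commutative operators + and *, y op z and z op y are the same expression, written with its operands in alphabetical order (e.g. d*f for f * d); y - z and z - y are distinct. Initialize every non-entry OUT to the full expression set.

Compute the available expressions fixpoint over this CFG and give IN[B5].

Converged values:
  B0:  IN={}  OUT={a-e}
  B1:  IN={}  OUT={}
  B2:  IN={}  OUT={}
  B3:  IN={}  OUT={}
  B4:  IN={}  OUT={a*c}
  B5:  IN={a*c}  OUT={b+f}
  B6:  IN={b+f}  OUT={b+f}

Merge at B5: IN[B5] = OUT[B4] = {a*c}

Answer: {a*c}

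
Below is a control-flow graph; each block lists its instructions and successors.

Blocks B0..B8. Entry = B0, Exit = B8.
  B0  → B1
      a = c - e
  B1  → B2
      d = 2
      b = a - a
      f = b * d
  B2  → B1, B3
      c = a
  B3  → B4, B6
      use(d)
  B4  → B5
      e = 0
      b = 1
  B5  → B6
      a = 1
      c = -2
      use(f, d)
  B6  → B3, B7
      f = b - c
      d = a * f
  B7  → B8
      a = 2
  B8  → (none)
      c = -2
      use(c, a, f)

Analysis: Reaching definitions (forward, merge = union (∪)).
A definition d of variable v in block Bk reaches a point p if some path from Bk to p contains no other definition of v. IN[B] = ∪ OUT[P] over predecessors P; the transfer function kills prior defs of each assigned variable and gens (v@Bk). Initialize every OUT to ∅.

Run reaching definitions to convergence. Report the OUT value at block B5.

Answer: {a@B5, b@B4, c@B5, d@B1, d@B6, e@B4, f@B1, f@B6}

Trace:
Fixpoint table:
  B0:  IN={}  OUT={a@B0}
  B1:  IN={a@B0, b@B1, c@B2, d@B1, f@B1}  OUT={a@B0, b@B1, c@B2, d@B1, f@B1}
  B2:  IN={a@B0, b@B1, c@B2, d@B1, f@B1}  OUT={a@B0, b@B1, c@B2, d@B1, f@B1}
  B3:  IN={a@B0, a@B5, b@B1, b@B4, c@B2, c@B5, d@B1, d@B6, e@B4, f@B1, f@B6}  OUT={a@B0, a@B5, b@B1, b@B4, c@B2, c@B5, d@B1, d@B6, e@B4, f@B1, f@B6}
  B4:  IN={a@B0, a@B5, b@B1, b@B4, c@B2, c@B5, d@B1, d@B6, e@B4, f@B1, f@B6}  OUT={a@B0, a@B5, b@B4, c@B2, c@B5, d@B1, d@B6, e@B4, f@B1, f@B6}
  B5:  IN={a@B0, a@B5, b@B4, c@B2, c@B5, d@B1, d@B6, e@B4, f@B1, f@B6}  OUT={a@B5, b@B4, c@B5, d@B1, d@B6, e@B4, f@B1, f@B6}
  B6:  IN={a@B0, a@B5, b@B1, b@B4, c@B2, c@B5, d@B1, d@B6, e@B4, f@B1, f@B6}  OUT={a@B0, a@B5, b@B1, b@B4, c@B2, c@B5, d@B6, e@B4, f@B6}
  B7:  IN={a@B0, a@B5, b@B1, b@B4, c@B2, c@B5, d@B6, e@B4, f@B6}  OUT={a@B7, b@B1, b@B4, c@B2, c@B5, d@B6, e@B4, f@B6}
  B8:  IN={a@B7, b@B1, b@B4, c@B2, c@B5, d@B6, e@B4, f@B6}  OUT={a@B7, b@B1, b@B4, c@B8, d@B6, e@B4, f@B6}

Merge at B5: IN[B5] = OUT[B4] = {a@B0, a@B5, b@B4, c@B2, c@B5, d@B1, d@B6, e@B4, f@B1, f@B6}
Applying B5's transfer function to that IN value gives OUT[B5] (row B5 above).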